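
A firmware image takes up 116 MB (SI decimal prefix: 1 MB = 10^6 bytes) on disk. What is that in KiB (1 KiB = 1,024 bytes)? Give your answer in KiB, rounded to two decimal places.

113,281.25 KiB

116 MB × 1,000,000 bytes/MB = 116,000,000 bytes
1 KiB = 2^10 bytes = 1,024 bytes
116,000,000 / 1,024 = 113,281.25 KiB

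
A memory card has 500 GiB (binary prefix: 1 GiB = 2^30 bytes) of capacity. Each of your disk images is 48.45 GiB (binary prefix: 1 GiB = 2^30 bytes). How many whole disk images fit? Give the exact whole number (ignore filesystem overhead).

10

Capacity: 500 GiB = 536,870,912,000 bytes
Per item: 48.45 GiB = 52,022,791,372.8 bytes
⌊536,870,912,000 / 52,022,791,372.8⌋ = 10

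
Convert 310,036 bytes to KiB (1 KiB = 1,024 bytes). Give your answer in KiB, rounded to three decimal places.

310,036 bytes given.
1 KiB = 1,024 bytes
310,036 / 1,024 = 302.770 KiB

302.770 KiB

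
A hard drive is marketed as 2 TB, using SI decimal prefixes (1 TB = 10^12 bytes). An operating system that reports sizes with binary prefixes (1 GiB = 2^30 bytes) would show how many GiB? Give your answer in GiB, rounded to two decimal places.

2 TB = 2 × 10^12 bytes = 2,000,000,000,000 bytes
1 GiB = 1,073,741,824 bytes
2,000,000,000,000 / 1,073,741,824 = 1,862.65 GiB

1,862.65 GiB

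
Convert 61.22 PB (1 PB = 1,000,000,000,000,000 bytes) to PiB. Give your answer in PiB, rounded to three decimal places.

54.374 PiB

61.22 PB × 1,000,000,000,000,000 bytes/PB = 61,220,000,000,000,000 bytes
1 PiB = 2^50 bytes = 1,125,899,906,842,624 bytes
61,220,000,000,000,000 / 1,125,899,906,842,624 = 54.374 PiB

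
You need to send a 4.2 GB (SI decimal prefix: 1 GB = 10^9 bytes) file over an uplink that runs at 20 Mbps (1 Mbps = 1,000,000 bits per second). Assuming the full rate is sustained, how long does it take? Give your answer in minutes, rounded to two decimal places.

4.2 GB = 4,200,000,000 bytes = 33,600,000,000 bits
20 Mbps = 20,000,000 bits/s
time = 33,600,000,000 / 20,000,000 = 1,680.000 s
1,680.000 s / 60 = 28.00 minutes

28.00 minutes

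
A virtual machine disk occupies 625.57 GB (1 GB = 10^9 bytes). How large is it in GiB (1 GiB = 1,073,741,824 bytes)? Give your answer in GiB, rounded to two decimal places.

582.61 GiB

625.57 GB × 1,000,000,000 bytes/GB = 625,570,000,000 bytes
1 GiB = 1,073,741,824 bytes
625,570,000,000 / 1,073,741,824 = 582.61 GiB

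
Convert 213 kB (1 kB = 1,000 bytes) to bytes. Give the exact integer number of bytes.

213 × 1,000 = 213,000 bytes

213,000 bytes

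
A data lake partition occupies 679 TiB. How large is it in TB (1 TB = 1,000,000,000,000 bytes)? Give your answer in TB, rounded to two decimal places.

746.57 TB

679 TiB × 1,099,511,627,776 bytes/TiB = 746,568,395,259,904 bytes
1 TB = 10^12 bytes = 1,000,000,000,000 bytes
746,568,395,259,904 / 1,000,000,000,000 = 746.57 TB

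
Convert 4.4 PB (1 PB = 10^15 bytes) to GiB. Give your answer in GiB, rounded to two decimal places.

4,097,819.33 GiB

4.4 PB × 1,000,000,000,000,000 bytes/PB = 4,400,000,000,000,000 bytes
1 GiB = 2^30 bytes = 1,073,741,824 bytes
4,400,000,000,000,000 / 1,073,741,824 = 4,097,819.33 GiB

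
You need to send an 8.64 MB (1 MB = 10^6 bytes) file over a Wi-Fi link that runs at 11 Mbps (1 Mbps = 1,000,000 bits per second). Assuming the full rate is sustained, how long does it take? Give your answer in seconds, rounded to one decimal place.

6.3 seconds

8.64 MB = 8,640,000 bytes = 69,120,000 bits
11 Mbps = 11,000,000 bits/s
time = 69,120,000 / 11,000,000 = 6.3 s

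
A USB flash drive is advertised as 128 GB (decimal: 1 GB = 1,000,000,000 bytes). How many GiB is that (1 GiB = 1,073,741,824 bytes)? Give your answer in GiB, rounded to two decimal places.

128 GB = 128 × 10^9 bytes = 128,000,000,000 bytes
1 GiB = 2^30 bytes = 1,073,741,824 bytes
128,000,000,000 / 1,073,741,824 = 119.21 GiB

119.21 GiB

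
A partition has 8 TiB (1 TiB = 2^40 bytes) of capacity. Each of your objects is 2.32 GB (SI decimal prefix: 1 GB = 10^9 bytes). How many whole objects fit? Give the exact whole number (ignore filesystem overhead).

3,791

Capacity: 8 TiB = 8,796,093,022,208 bytes
Per item: 2.32 GB = 2,320,000,000 bytes
⌊8,796,093,022,208 / 2,320,000,000⌋ = 3,791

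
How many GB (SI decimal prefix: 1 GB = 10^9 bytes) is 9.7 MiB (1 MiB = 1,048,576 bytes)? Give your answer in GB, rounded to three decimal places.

9.7 MiB = 9.7 × 2^20 bytes = 10,171,187.2 bytes
1 GB = 10^9 bytes = 1,000,000,000 bytes
10,171,187.2 / 1,000,000,000 = 0.010 GB

0.010 GB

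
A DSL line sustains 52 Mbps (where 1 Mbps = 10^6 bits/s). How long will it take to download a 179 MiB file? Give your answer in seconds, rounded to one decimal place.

179 MiB = 187,695,104 bytes = 1,501,560,832 bits
52 Mbps = 52,000,000 bits/s
time = 1,501,560,832 / 52,000,000 = 28.9 s

28.9 seconds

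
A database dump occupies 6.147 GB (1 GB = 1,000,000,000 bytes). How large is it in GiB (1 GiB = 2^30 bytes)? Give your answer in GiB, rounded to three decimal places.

5.725 GiB

6.147 GB = 6.147 × 10^9 bytes = 6,147,000,000 bytes
1 GiB = 2^30 bytes = 1,073,741,824 bytes
6,147,000,000 / 1,073,741,824 = 5.725 GiB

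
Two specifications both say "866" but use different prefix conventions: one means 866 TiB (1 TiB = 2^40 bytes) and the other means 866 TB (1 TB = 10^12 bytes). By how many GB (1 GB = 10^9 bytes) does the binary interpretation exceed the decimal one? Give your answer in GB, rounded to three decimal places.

866 TiB = 866 × 1,099,511,627,776 = 952,177,069,654,016 bytes
866 TB = 866 × 1,000,000,000,000 = 866,000,000,000,000 bytes
difference = 86,177,069,654,016 bytes
86,177,069,654,016 / 1,000,000,000 = 86,177.070 GB

86,177.070 GB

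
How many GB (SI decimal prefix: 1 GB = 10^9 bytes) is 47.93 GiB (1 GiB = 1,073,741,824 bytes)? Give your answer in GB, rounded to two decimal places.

47.93 GiB × 1,073,741,824 bytes/GiB = 51,464,445,624.32 bytes
1 GB = 10^9 bytes = 1,000,000,000 bytes
51,464,445,624.32 / 1,000,000,000 = 51.46 GB

51.46 GB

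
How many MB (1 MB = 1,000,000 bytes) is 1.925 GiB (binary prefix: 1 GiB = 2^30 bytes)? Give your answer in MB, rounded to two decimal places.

1.925 GiB × 1,073,741,824 bytes/GiB = 2,066,953,011.2 bytes
1 MB = 1,000,000 bytes
2,066,953,011.2 / 1,000,000 = 2,066.95 MB

2,066.95 MB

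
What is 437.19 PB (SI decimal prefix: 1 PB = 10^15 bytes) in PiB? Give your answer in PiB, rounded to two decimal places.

437.19 PB × 1,000,000,000,000,000 bytes/PB = 437,190,000,000,000,000 bytes
1 PiB = 2^50 bytes = 1,125,899,906,842,624 bytes
437,190,000,000,000,000 / 1,125,899,906,842,624 = 388.30 PiB

388.30 PiB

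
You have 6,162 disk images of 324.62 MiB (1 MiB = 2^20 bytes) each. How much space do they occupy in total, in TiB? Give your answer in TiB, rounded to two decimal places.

Total = 6,162 × 324.62 MiB = 2000308.44 MiB
= 2000308.44 × 1,048,576 bytes = 2,097,475,422,781.44 bytes
1 TiB = 1,099,511,627,776 bytes
2,097,475,422,781.44 / 1,099,511,627,776 = 1.91 TiB

1.91 TiB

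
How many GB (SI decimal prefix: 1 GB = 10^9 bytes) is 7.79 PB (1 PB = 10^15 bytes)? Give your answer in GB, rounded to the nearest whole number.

7.79 PB × 1,000,000,000,000,000 bytes/PB = 7,790,000,000,000,000 bytes
1 GB = 10^9 bytes = 1,000,000,000 bytes
7,790,000,000,000,000 / 1,000,000,000 = 7,790,000 GB

7,790,000 GB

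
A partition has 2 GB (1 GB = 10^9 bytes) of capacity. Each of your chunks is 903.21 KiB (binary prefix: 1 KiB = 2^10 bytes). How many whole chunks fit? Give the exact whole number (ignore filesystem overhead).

Capacity: 2 GB = 2,000,000,000 bytes
Per item: 903.21 KiB = 924,887.04 bytes
⌊2,000,000,000 / 924,887.04⌋ = 2,162

2,162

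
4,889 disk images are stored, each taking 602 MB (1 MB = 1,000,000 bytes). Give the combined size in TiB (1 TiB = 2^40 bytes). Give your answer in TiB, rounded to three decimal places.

2.677 TiB

Total = 4,889 × 602 MB = 2,943,178 MB
= 2,943,178 × 1,000,000 bytes = 2,943,178,000,000 bytes
1 TiB = 1,099,511,627,776 bytes
2,943,178,000,000 / 1,099,511,627,776 = 2.677 TiB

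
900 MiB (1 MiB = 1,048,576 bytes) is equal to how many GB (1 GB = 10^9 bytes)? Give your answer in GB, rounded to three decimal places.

0.944 GB

900 MiB = 900 × 2^20 bytes = 943,718,400 bytes
1 GB = 1,000,000,000 bytes
943,718,400 / 1,000,000,000 = 0.944 GB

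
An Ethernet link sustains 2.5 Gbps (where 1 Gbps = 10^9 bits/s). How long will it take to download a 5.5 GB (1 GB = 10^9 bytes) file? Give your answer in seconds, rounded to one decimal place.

17.6 seconds

5.5 GB = 5,500,000,000 bytes = 44,000,000,000 bits
2.5 Gbps = 2,500,000,000 bits/s
time = 44,000,000,000 / 2,500,000,000 = 17.6 s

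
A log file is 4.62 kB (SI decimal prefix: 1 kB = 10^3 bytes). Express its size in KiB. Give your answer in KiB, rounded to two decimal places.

4.51 KiB

4.62 kB × 1,000 bytes/kB = 4,620 bytes
1 KiB = 2^10 bytes = 1,024 bytes
4,620 / 1,024 = 4.51 KiB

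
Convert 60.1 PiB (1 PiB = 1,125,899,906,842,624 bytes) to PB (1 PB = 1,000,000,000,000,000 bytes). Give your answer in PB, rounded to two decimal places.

67.67 PB

60.1 PiB × 1,125,899,906,842,624 bytes/PiB = 67,666,584,401,241,702.4 bytes
1 PB = 10^15 bytes = 1,000,000,000,000,000 bytes
67,666,584,401,241,702.4 / 1,000,000,000,000,000 = 67.67 PB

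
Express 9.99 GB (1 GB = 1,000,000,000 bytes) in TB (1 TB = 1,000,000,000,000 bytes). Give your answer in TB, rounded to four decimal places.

9.99 GB = 9.99 × 10^9 bytes = 9,990,000,000 bytes
1 TB = 1,000,000,000,000 bytes
9,990,000,000 / 1,000,000,000,000 = 0.0100 TB

0.0100 TB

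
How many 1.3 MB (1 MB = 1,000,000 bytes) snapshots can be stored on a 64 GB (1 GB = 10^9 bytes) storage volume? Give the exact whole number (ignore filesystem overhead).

49,230

Capacity: 64 GB = 64,000,000,000 bytes
Per item: 1.3 MB = 1,300,000 bytes
⌊64,000,000,000 / 1,300,000⌋ = 49,230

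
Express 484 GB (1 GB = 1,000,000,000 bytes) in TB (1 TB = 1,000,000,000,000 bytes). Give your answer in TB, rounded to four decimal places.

0.4840 TB

484 GB × 1,000,000,000 bytes/GB = 484,000,000,000 bytes
1 TB = 1,000,000,000,000 bytes
484,000,000,000 / 1,000,000,000,000 = 0.4840 TB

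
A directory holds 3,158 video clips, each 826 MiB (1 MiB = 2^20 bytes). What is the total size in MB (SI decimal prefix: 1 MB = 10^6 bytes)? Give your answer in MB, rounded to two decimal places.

2,735,218.88 MB

Total = 3,158 × 826 MiB = 2,608,508 MiB
= 2,608,508 × 1,048,576 bytes = 2,735,218,884,608 bytes
1 MB = 1,000,000 bytes
2,735,218,884,608 / 1,000,000 = 2,735,218.88 MB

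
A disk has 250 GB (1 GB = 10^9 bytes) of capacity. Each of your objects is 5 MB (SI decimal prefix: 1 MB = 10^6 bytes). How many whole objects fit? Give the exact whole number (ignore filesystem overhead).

50,000

Capacity: 250 GB = 250,000,000,000 bytes
Per item: 5 MB = 5,000,000 bytes
⌊250,000,000,000 / 5,000,000⌋ = 50,000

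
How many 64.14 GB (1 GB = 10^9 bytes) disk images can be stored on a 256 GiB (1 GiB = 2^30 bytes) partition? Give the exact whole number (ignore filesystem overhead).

Capacity: 256 GiB = 274,877,906,944 bytes
Per item: 64.14 GB = 64,140,000,000 bytes
⌊274,877,906,944 / 64,140,000,000⌋ = 4

4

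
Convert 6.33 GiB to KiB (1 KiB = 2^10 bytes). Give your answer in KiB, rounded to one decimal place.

6,637,486.1 KiB

6.33 GiB × 1,073,741,824 bytes/GiB = 6,796,785,745.92 bytes
1 KiB = 2^10 bytes = 1,024 bytes
6,796,785,745.92 / 1,024 = 6,637,486.1 KiB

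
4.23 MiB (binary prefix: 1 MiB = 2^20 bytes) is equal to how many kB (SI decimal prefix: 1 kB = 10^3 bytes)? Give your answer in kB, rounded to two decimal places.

4,435.48 kB

4.23 MiB = 4.23 × 2^20 bytes = 4,435,476.48 bytes
1 kB = 10^3 bytes = 1,000 bytes
4,435,476.48 / 1,000 = 4,435.48 kB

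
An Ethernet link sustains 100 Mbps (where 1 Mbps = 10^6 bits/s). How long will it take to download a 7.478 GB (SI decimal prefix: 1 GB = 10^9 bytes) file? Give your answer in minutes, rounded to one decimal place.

7.478 GB = 7,478,000,000 bytes = 59,824,000,000 bits
100 Mbps = 100,000,000 bits/s
time = 59,824,000,000 / 100,000,000 = 598.24 s
598.24 s / 60 = 10.0 minutes

10.0 minutes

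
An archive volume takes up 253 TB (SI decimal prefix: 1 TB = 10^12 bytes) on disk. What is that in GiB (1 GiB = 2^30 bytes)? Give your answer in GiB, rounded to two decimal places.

253 TB × 1,000,000,000,000 bytes/TB = 253,000,000,000,000 bytes
1 GiB = 2^30 bytes = 1,073,741,824 bytes
253,000,000,000,000 / 1,073,741,824 = 235,624.61 GiB

235,624.61 GiB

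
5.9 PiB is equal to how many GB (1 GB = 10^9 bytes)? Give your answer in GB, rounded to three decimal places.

6,642,809.450 GB

5.9 PiB × 1,125,899,906,842,624 bytes/PiB = 6,642,809,450,371,481.6 bytes
1 GB = 1,000,000,000 bytes
6,642,809,450,371,481.6 / 1,000,000,000 = 6,642,809.450 GB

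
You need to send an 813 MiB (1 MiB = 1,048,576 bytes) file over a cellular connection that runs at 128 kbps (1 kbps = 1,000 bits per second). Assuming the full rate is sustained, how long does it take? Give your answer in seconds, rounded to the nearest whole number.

53,281 seconds

813 MiB = 852,492,288 bytes = 6,819,938,304 bits
128 kbps = 128,000 bits/s
time = 6,819,938,304 / 128,000 = 53,281 s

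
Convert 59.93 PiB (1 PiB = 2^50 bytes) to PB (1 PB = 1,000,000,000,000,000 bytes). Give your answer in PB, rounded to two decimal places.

67.48 PB

59.93 PiB = 59.93 × 2^50 bytes = 67,475,181,417,078,456.32 bytes
1 PB = 10^15 bytes = 1,000,000,000,000,000 bytes
67,475,181,417,078,456.32 / 1,000,000,000,000,000 = 67.48 PB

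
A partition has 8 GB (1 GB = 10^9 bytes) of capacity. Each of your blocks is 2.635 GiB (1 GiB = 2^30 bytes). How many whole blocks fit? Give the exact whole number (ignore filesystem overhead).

2

Capacity: 8 GB = 8,000,000,000 bytes
Per item: 2.635 GiB = 2,829,309,706.24 bytes
⌊8,000,000,000 / 2,829,309,706.24⌋ = 2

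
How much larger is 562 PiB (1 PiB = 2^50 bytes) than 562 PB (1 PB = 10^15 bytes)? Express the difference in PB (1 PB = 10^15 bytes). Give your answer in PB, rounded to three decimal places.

70.756 PB

562 PiB = 562 × 1,125,899,906,842,624 = 632,755,747,645,554,688 bytes
562 PB = 562 × 1,000,000,000,000,000 = 562,000,000,000,000,000 bytes
difference = 70,755,747,645,554,688 bytes
70,755,747,645,554,688 / 1,000,000,000,000,000 = 70.756 PB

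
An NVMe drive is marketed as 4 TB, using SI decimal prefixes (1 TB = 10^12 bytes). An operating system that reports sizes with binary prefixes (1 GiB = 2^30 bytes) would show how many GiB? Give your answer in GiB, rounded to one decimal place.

3,725.3 GiB

4 TB × 1,000,000,000,000 bytes/TB = 4,000,000,000,000 bytes
1 GiB = 1,073,741,824 bytes
4,000,000,000,000 / 1,073,741,824 = 3,725.3 GiB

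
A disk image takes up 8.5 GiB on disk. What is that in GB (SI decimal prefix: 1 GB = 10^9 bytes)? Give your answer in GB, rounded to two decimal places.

9.13 GB

8.5 GiB × 1,073,741,824 bytes/GiB = 9,126,805,504 bytes
1 GB = 1,000,000,000 bytes
9,126,805,504 / 1,000,000,000 = 9.13 GB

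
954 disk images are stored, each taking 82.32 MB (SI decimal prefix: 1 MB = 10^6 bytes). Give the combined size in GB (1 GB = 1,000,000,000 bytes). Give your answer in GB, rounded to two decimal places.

78.53 GB

Total = 954 × 82.32 MB = 78533.28 MB
= 78533.28 × 1,000,000 bytes = 78,533,280,000 bytes
1 GB = 1,000,000,000 bytes
78,533,280,000 / 1,000,000,000 = 78.53 GB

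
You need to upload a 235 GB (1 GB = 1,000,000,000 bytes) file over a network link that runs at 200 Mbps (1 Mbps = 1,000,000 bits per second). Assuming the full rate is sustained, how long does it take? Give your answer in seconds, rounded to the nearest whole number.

9,400 seconds

235 GB = 235,000,000,000 bytes = 1,880,000,000,000 bits
200 Mbps = 200,000,000 bits/s
time = 1,880,000,000,000 / 200,000,000 = 9,400 s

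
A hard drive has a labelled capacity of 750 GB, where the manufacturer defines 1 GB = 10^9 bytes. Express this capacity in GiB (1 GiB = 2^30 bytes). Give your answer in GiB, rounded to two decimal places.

750 GB = 750 × 10^9 bytes = 750,000,000,000 bytes
1 GiB = 1,073,741,824 bytes
750,000,000,000 / 1,073,741,824 = 698.49 GiB

698.49 GiB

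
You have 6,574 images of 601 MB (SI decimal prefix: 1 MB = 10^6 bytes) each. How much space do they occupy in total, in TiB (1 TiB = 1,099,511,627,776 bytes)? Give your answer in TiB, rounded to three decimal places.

3.593 TiB

Total = 6,574 × 601 MB = 3,950,974 MB
= 3,950,974 × 1,000,000 bytes = 3,950,974,000,000 bytes
1 TiB = 1,099,511,627,776 bytes
3,950,974,000,000 / 1,099,511,627,776 = 3.593 TiB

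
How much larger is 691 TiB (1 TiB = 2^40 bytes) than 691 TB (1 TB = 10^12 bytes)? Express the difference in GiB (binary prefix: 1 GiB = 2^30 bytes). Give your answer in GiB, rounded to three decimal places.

691 TiB = 691 × 1,099,511,627,776 = 759,762,534,793,216 bytes
691 TB = 691 × 1,000,000,000,000 = 691,000,000,000,000 bytes
difference = 68,762,534,793,216 bytes
68,762,534,793,216 / 1,073,741,824 = 64,040.101 GiB

64,040.101 GiB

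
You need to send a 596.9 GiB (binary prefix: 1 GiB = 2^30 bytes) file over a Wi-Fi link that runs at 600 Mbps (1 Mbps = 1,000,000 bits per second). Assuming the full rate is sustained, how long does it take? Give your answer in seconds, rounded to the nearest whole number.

596.9 GiB = 640,916,494,745.6 bytes = 5,127,331,957,964.8 bits
600 Mbps = 600,000,000 bits/s
time = 5,127,331,957,964.8 / 600,000,000 = 8,546 s

8,546 seconds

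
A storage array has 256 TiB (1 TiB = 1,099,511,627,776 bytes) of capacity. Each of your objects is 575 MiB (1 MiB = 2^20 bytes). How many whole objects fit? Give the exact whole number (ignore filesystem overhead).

Capacity: 256 TiB = 281,474,976,710,656 bytes
Per item: 575 MiB = 602,931,200 bytes
⌊281,474,976,710,656 / 602,931,200⌋ = 466,844

466,844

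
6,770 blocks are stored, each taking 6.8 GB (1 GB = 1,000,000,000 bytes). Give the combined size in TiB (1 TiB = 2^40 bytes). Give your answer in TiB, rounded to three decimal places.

Total = 6,770 × 6.8 GB = 46,036 GB
= 46,036 × 1,000,000,000 bytes = 46,036,000,000,000 bytes
1 TiB = 1,099,511,627,776 bytes
46,036,000,000,000 / 1,099,511,627,776 = 41.869 TiB

41.869 TiB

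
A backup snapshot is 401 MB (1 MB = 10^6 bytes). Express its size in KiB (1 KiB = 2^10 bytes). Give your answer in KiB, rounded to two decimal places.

391,601.56 KiB

401 MB × 1,000,000 bytes/MB = 401,000,000 bytes
1 KiB = 2^10 bytes = 1,024 bytes
401,000,000 / 1,024 = 391,601.56 KiB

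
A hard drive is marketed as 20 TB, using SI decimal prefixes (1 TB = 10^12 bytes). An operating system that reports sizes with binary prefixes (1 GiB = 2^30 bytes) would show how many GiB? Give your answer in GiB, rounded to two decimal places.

20 TB × 1,000,000,000,000 bytes/TB = 20,000,000,000,000 bytes
1 GiB = 2^30 bytes = 1,073,741,824 bytes
20,000,000,000,000 / 1,073,741,824 = 18,626.45 GiB

18,626.45 GiB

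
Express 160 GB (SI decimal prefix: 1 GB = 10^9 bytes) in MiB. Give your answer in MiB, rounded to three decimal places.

160 GB = 160 × 10^9 bytes = 160,000,000,000 bytes
1 MiB = 1,048,576 bytes
160,000,000,000 / 1,048,576 = 152,587.891 MiB

152,587.891 MiB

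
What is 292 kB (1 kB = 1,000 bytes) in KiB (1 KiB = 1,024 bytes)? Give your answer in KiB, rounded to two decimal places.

285.16 KiB

292 kB = 292 × 10^3 bytes = 292,000 bytes
1 KiB = 1,024 bytes
292,000 / 1,024 = 285.16 KiB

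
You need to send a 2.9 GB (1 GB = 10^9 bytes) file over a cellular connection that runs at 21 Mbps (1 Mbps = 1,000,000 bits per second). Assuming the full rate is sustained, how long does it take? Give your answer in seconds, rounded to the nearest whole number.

1,105 seconds

2.9 GB = 2,900,000,000 bytes = 23,200,000,000 bits
21 Mbps = 21,000,000 bits/s
time = 23,200,000,000 / 21,000,000 = 1,105 s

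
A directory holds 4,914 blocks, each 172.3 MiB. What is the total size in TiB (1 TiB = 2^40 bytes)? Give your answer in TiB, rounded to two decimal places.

Total = 4,914 × 172.3 MiB = 846682.2 MiB
= 846682.2 × 1,048,576 bytes = 887,810,634,547.2 bytes
1 TiB = 1,099,511,627,776 bytes
887,810,634,547.2 / 1,099,511,627,776 = 0.81 TiB

0.81 TiB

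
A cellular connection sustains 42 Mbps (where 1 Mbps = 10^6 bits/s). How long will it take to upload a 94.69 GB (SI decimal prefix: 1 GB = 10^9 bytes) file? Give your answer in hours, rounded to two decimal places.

94.69 GB = 94,690,000,000 bytes = 757,520,000,000 bits
42 Mbps = 42,000,000 bits/s
time = 757,520,000,000 / 42,000,000 = 18,036.1905 s
18,036.1905 s / 3600 = 5.01 hours

5.01 hours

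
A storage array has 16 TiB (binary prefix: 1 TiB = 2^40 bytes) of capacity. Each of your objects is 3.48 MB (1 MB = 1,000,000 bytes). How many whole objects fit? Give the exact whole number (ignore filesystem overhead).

5,055,225

Capacity: 16 TiB = 17,592,186,044,416 bytes
Per item: 3.48 MB = 3,480,000 bytes
⌊17,592,186,044,416 / 3,480,000⌋ = 5,055,225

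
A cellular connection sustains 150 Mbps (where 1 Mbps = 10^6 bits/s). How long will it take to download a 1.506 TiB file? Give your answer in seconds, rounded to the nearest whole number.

88,313 seconds

1.506 TiB = 1,655,864,511,430.656 bytes = 13,246,916,091,445.248 bits
150 Mbps = 150,000,000 bits/s
time = 13,246,916,091,445.248 / 150,000,000 = 88,313 s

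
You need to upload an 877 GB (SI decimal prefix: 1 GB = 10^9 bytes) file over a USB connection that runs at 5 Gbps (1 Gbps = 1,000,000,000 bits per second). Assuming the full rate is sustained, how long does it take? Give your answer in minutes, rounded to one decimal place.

23.4 minutes

877 GB = 877,000,000,000 bytes = 7,016,000,000,000 bits
5 Gbps = 5,000,000,000 bits/s
time = 7,016,000,000,000 / 5,000,000,000 = 1,403.20 s
1,403.20 s / 60 = 23.4 minutes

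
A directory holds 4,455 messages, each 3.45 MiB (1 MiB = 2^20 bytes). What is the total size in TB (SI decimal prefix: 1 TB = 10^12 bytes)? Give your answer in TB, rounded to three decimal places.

0.016 TB

Total = 4,455 × 3.45 MiB = 15369.75 MiB
= 15369.75 × 1,048,576 bytes = 16,116,350,976 bytes
1 TB = 1,000,000,000,000 bytes
16,116,350,976 / 1,000,000,000,000 = 0.016 TB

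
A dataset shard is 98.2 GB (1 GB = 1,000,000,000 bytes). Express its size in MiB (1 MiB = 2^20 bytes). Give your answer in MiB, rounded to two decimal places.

98.2 GB = 98.2 × 10^9 bytes = 98,200,000,000 bytes
1 MiB = 2^20 bytes = 1,048,576 bytes
98,200,000,000 / 1,048,576 = 93,650.82 MiB

93,650.82 MiB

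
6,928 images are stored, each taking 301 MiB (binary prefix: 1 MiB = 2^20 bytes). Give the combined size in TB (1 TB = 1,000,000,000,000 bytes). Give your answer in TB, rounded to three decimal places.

Total = 6,928 × 301 MiB = 2,085,328 MiB
= 2,085,328 × 1,048,576 bytes = 2,186,624,892,928 bytes
1 TB = 1,000,000,000,000 bytes
2,186,624,892,928 / 1,000,000,000,000 = 2.187 TB

2.187 TB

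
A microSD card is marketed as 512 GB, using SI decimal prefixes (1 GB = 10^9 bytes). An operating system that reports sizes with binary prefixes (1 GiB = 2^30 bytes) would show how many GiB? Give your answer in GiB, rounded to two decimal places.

512 GB = 512 × 10^9 bytes = 512,000,000,000 bytes
1 GiB = 1,073,741,824 bytes
512,000,000,000 / 1,073,741,824 = 476.84 GiB

476.84 GiB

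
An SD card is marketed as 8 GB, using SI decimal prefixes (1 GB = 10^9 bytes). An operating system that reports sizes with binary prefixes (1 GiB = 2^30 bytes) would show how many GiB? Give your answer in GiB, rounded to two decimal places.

8 GB × 1,000,000,000 bytes/GB = 8,000,000,000 bytes
1 GiB = 1,073,741,824 bytes
8,000,000,000 / 1,073,741,824 = 7.45 GiB

7.45 GiB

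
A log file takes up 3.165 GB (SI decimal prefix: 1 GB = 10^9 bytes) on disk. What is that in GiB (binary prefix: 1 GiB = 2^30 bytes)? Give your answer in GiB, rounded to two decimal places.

3.165 GB × 1,000,000,000 bytes/GB = 3,165,000,000 bytes
1 GiB = 2^30 bytes = 1,073,741,824 bytes
3,165,000,000 / 1,073,741,824 = 2.95 GiB

2.95 GiB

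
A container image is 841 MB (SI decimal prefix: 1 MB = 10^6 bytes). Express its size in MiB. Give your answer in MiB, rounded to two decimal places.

841 MB × 1,000,000 bytes/MB = 841,000,000 bytes
1 MiB = 2^20 bytes = 1,048,576 bytes
841,000,000 / 1,048,576 = 802.04 MiB

802.04 MiB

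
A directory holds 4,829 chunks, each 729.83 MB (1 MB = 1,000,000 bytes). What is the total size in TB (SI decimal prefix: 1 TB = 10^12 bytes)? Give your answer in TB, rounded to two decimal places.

Total = 4,829 × 729.83 MB = 3524349.07 MB
= 3524349.07 × 1,000,000 bytes = 3,524,349,070,000 bytes
1 TB = 1,000,000,000,000 bytes
3,524,349,070,000 / 1,000,000,000,000 = 3.52 TB

3.52 TB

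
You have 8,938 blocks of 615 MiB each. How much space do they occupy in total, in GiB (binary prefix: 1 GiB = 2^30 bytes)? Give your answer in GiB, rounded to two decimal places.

5,368.04 GiB

Total = 8,938 × 615 MiB = 5,496,870 MiB
= 5,496,870 × 1,048,576 bytes = 5,763,885,957,120 bytes
1 GiB = 1,073,741,824 bytes
5,763,885,957,120 / 1,073,741,824 = 5,368.04 GiB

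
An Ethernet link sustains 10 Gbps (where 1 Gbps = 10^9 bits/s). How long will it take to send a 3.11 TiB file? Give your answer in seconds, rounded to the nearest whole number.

2,736 seconds

3.11 TiB = 3,419,481,162,383.36 bytes = 27,355,849,299,066.88 bits
10 Gbps = 10,000,000,000 bits/s
time = 27,355,849,299,066.88 / 10,000,000,000 = 2,736 s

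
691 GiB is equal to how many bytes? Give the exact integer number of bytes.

741,955,600,384 bytes

691 × 1,073,741,824 = 741,955,600,384 bytes  (1 GiB = 2^30 bytes)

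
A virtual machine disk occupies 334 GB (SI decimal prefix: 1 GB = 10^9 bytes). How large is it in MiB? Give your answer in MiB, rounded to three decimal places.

318,527.222 MiB

334 GB = 334 × 10^9 bytes = 334,000,000,000 bytes
1 MiB = 1,048,576 bytes
334,000,000,000 / 1,048,576 = 318,527.222 MiB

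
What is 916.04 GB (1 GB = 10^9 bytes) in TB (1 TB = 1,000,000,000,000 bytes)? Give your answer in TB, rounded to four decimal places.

916.04 GB × 1,000,000,000 bytes/GB = 916,040,000,000 bytes
1 TB = 1,000,000,000,000 bytes
916,040,000,000 / 1,000,000,000,000 = 0.9160 TB

0.9160 TB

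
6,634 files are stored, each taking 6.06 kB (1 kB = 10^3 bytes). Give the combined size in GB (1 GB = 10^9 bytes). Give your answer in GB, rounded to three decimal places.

0.040 GB

Total = 6,634 × 6.06 kB = 40202.04 kB
= 40202.04 × 1,000 bytes = 40,202,040 bytes
1 GB = 1,000,000,000 bytes
40,202,040 / 1,000,000,000 = 0.040 GB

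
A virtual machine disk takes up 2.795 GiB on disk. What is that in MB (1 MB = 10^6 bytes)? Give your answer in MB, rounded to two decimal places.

2.795 GiB × 1,073,741,824 bytes/GiB = 3,001,108,398.08 bytes
1 MB = 10^6 bytes = 1,000,000 bytes
3,001,108,398.08 / 1,000,000 = 3,001.11 MB

3,001.11 MB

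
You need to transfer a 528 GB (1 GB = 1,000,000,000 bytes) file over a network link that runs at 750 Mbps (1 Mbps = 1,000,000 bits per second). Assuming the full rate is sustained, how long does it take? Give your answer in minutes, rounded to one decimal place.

528 GB = 528,000,000,000 bytes = 4,224,000,000,000 bits
750 Mbps = 750,000,000 bits/s
time = 4,224,000,000,000 / 750,000,000 = 5,632.00 s
5,632.00 s / 60 = 93.9 minutes

93.9 minutes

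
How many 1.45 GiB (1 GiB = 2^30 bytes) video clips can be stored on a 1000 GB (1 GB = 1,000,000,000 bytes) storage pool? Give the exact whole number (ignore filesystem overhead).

Capacity: 1000 GB = 1,000,000,000,000 bytes
Per item: 1.45 GiB = 1,556,925,644.8 bytes
⌊1,000,000,000,000 / 1,556,925,644.8⌋ = 642

642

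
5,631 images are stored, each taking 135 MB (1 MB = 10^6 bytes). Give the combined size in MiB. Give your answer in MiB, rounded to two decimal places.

Total = 5,631 × 135 MB = 760,185 MB
= 760,185 × 1,000,000 bytes = 760,185,000,000 bytes
1 MiB = 1,048,576 bytes
760,185,000,000 / 1,048,576 = 724,968.91 MiB

724,968.91 MiB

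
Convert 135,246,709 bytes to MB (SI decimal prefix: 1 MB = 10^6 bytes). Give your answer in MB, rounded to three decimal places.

135,246,709 bytes given.
1 MB = 10^6 bytes = 1,000,000 bytes
135,246,709 / 1,000,000 = 135.247 MB

135.247 MB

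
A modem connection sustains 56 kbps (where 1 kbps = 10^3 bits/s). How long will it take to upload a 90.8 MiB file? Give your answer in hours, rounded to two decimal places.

90.8 MiB = 95,210,700.8 bytes = 761,685,606.4 bits
56 kbps = 56,000 bits/s
time = 761,685,606.4 / 56,000 = 13,601.5287 s
13,601.5287 s / 3600 = 3.78 hours

3.78 hours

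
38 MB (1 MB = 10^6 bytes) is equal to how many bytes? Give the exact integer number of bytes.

38 × 1,000,000 = 38,000,000 bytes

38,000,000 bytes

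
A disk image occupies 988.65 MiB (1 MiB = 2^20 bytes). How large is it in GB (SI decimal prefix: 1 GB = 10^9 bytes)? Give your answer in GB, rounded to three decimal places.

988.65 MiB × 1,048,576 bytes/MiB = 1,036,674,662.4 bytes
1 GB = 10^9 bytes = 1,000,000,000 bytes
1,036,674,662.4 / 1,000,000,000 = 1.037 GB

1.037 GB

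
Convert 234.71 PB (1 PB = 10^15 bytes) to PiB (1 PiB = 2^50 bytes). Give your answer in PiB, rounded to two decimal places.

234.71 PB × 1,000,000,000,000,000 bytes/PB = 234,710,000,000,000,000 bytes
1 PiB = 2^50 bytes = 1,125,899,906,842,624 bytes
234,710,000,000,000,000 / 1,125,899,906,842,624 = 208.46 PiB

208.46 PiB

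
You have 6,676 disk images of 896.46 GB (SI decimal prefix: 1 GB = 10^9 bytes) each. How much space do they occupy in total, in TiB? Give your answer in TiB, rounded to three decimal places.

Total = 6,676 × 896.46 GB = 5984766.96 GB
= 5984766.96 × 1,000,000,000 bytes = 5,984,766,960,000,000 bytes
1 TiB = 1,099,511,627,776 bytes
5,984,766,960,000,000 / 1,099,511,627,776 = 5,443.114 TiB

5,443.114 TiB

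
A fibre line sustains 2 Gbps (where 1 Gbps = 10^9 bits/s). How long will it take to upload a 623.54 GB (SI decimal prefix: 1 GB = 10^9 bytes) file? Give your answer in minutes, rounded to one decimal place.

623.54 GB = 623,540,000,000 bytes = 4,988,320,000,000 bits
2 Gbps = 2,000,000,000 bits/s
time = 4,988,320,000,000 / 2,000,000,000 = 2,494.16 s
2,494.16 s / 60 = 41.6 minutes

41.6 minutes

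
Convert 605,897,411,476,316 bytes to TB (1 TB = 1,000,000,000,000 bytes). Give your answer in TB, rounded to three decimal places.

605,897,411,476,316 bytes given.
1 TB = 10^12 bytes = 1,000,000,000,000 bytes
605,897,411,476,316 / 1,000,000,000,000 = 605.897 TB

605.897 TB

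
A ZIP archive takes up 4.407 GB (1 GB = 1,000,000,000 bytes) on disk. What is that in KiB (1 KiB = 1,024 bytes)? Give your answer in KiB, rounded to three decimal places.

4.407 GB = 4.407 × 10^9 bytes = 4,407,000,000 bytes
1 KiB = 2^10 bytes = 1,024 bytes
4,407,000,000 / 1,024 = 4,303,710.938 KiB

4,303,710.938 KiB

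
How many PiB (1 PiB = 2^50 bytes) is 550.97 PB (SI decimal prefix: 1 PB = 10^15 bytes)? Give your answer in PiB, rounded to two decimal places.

489.36 PiB

550.97 PB × 1,000,000,000,000,000 bytes/PB = 550,970,000,000,000,000 bytes
1 PiB = 2^50 bytes = 1,125,899,906,842,624 bytes
550,970,000,000,000,000 / 1,125,899,906,842,624 = 489.36 PiB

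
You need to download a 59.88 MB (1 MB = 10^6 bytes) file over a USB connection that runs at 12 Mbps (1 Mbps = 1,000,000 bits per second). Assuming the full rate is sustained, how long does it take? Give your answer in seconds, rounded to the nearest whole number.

40 seconds

59.88 MB = 59,880,000 bytes = 479,040,000 bits
12 Mbps = 12,000,000 bits/s
time = 479,040,000 / 12,000,000 = 40 s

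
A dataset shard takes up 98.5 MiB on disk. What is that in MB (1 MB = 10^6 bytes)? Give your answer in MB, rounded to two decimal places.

103.28 MB

98.5 MiB × 1,048,576 bytes/MiB = 103,284,736 bytes
1 MB = 1,000,000 bytes
103,284,736 / 1,000,000 = 103.28 MB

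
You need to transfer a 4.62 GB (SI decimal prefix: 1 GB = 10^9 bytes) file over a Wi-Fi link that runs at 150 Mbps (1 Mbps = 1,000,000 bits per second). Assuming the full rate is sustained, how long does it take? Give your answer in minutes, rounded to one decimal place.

4.62 GB = 4,620,000,000 bytes = 36,960,000,000 bits
150 Mbps = 150,000,000 bits/s
time = 36,960,000,000 / 150,000,000 = 246.40 s
246.40 s / 60 = 4.1 minutes

4.1 minutes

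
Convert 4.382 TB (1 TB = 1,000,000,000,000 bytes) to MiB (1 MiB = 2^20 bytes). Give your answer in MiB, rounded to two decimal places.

4.382 TB = 4.382 × 10^12 bytes = 4,382,000,000,000 bytes
1 MiB = 1,048,576 bytes
4,382,000,000,000 / 1,048,576 = 4,179,000.85 MiB

4,179,000.85 MiB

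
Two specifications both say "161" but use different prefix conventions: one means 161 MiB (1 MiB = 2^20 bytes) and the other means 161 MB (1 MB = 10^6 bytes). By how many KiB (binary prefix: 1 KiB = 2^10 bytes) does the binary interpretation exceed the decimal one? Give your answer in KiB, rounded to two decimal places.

161 MiB = 161 × 1,048,576 = 168,820,736 bytes
161 MB = 161 × 1,000,000 = 161,000,000 bytes
difference = 7,820,736 bytes
7,820,736 / 1,024 = 7,637.44 KiB

7,637.44 KiB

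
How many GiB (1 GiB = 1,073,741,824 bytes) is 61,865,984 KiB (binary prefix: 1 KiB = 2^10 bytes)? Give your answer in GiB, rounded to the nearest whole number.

61,865,984 KiB = 61,865,984 × 2^10 bytes = 63,350,767,616 bytes
1 GiB = 1,073,741,824 bytes
63,350,767,616 / 1,073,741,824 = 59 GiB

59 GiB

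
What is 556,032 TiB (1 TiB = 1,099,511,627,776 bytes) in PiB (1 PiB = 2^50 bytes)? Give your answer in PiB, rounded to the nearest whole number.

556,032 TiB = 556,032 × 2^40 bytes = 611,363,649,415,544,832 bytes
1 PiB = 2^50 bytes = 1,125,899,906,842,624 bytes
611,363,649,415,544,832 / 1,125,899,906,842,624 = 543 PiB

543 PiB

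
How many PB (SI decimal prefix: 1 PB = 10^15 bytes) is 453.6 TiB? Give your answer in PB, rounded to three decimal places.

453.6 TiB = 453.6 × 2^40 bytes = 498,738,474,359,193.6 bytes
1 PB = 1,000,000,000,000,000 bytes
498,738,474,359,193.6 / 1,000,000,000,000,000 = 0.499 PB

0.499 PB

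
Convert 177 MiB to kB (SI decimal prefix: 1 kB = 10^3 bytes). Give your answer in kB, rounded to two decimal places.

185,597.95 kB

177 MiB = 177 × 2^20 bytes = 185,597,952 bytes
1 kB = 10^3 bytes = 1,000 bytes
185,597,952 / 1,000 = 185,597.95 kB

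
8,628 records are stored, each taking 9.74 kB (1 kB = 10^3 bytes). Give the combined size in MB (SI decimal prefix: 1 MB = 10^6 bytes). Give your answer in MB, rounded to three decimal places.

Total = 8,628 × 9.74 kB = 84036.72 kB
= 84036.72 × 1,000 bytes = 84,036,720 bytes
1 MB = 1,000,000 bytes
84,036,720 / 1,000,000 = 84.037 MB

84.037 MB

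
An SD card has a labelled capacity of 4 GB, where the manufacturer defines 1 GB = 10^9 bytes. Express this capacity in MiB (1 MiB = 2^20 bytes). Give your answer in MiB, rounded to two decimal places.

3,814.70 MiB

4 GB = 4 × 10^9 bytes = 4,000,000,000 bytes
1 MiB = 2^20 bytes = 1,048,576 bytes
4,000,000,000 / 1,048,576 = 3,814.70 MiB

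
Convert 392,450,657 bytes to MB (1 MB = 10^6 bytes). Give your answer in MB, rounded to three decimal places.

392.451 MB

392,450,657 bytes given.
1 MB = 10^6 bytes = 1,000,000 bytes
392,450,657 / 1,000,000 = 392.451 MB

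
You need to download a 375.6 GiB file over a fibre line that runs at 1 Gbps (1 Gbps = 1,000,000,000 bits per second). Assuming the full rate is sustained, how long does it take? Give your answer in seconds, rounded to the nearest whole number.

375.6 GiB = 403,297,429,094.4 bytes = 3,226,379,432,755.2 bits
1 Gbps = 1,000,000,000 bits/s
time = 3,226,379,432,755.2 / 1,000,000,000 = 3,226 s

3,226 seconds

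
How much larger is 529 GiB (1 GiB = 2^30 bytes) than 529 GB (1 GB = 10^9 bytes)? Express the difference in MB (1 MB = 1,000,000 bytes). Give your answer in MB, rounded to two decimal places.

529 GiB = 529 × 1,073,741,824 = 568,009,424,896 bytes
529 GB = 529 × 1,000,000,000 = 529,000,000,000 bytes
difference = 39,009,424,896 bytes
39,009,424,896 / 1,000,000 = 39,009.42 MB

39,009.42 MB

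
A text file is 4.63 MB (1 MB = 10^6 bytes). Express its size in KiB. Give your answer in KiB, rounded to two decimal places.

4.63 MB × 1,000,000 bytes/MB = 4,630,000 bytes
1 KiB = 1,024 bytes
4,630,000 / 1,024 = 4,521.48 KiB

4,521.48 KiB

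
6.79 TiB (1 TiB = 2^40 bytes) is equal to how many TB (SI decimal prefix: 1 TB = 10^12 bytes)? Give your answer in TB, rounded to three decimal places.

6.79 TiB = 6.79 × 2^40 bytes = 7,465,683,952,599.04 bytes
1 TB = 1,000,000,000,000 bytes
7,465,683,952,599.04 / 1,000,000,000,000 = 7.466 TB

7.466 TB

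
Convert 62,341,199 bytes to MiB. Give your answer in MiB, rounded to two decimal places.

62,341,199 bytes given.
1 MiB = 2^20 bytes = 1,048,576 bytes
62,341,199 / 1,048,576 = 59.45 MiB

59.45 MiB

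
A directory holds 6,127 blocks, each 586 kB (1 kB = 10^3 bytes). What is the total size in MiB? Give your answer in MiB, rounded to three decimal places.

Total = 6,127 × 586 kB = 3,590,422 kB
= 3,590,422 × 1,000 bytes = 3,590,422,000 bytes
1 MiB = 1,048,576 bytes
3,590,422,000 / 1,048,576 = 3,424.093 MiB

3,424.093 MiB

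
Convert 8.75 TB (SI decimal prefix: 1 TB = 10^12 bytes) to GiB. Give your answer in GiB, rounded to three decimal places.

8,149.073 GiB

8.75 TB = 8.75 × 10^12 bytes = 8,750,000,000,000 bytes
1 GiB = 2^30 bytes = 1,073,741,824 bytes
8,750,000,000,000 / 1,073,741,824 = 8,149.073 GiB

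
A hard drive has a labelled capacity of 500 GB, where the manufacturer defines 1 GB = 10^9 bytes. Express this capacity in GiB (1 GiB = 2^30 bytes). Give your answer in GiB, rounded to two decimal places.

500 GB × 1,000,000,000 bytes/GB = 500,000,000,000 bytes
1 GiB = 2^30 bytes = 1,073,741,824 bytes
500,000,000,000 / 1,073,741,824 = 465.66 GiB

465.66 GiB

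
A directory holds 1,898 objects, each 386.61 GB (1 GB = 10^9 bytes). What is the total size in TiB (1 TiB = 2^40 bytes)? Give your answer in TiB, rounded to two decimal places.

Total = 1,898 × 386.61 GB = 733785.78 GB
= 733785.78 × 1,000,000,000 bytes = 733,785,780,000,000 bytes
1 TiB = 1,099,511,627,776 bytes
733,785,780,000,000 / 1,099,511,627,776 = 667.37 TiB

667.37 TiB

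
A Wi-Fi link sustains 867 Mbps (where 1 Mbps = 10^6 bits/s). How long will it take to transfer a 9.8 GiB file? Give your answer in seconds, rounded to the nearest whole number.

9.8 GiB = 10,522,669,875.2 bytes = 84,181,359,001.6 bits
867 Mbps = 867,000,000 bits/s
time = 84,181,359,001.6 / 867,000,000 = 97 s

97 seconds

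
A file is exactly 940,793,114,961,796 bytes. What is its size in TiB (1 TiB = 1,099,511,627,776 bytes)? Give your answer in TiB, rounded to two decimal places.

855.65 TiB

940,793,114,961,796 bytes given.
1 TiB = 2^40 bytes = 1,099,511,627,776 bytes
940,793,114,961,796 / 1,099,511,627,776 = 855.65 TiB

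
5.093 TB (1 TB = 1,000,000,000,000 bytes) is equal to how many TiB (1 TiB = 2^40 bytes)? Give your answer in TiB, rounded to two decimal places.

4.63 TiB

5.093 TB × 1,000,000,000,000 bytes/TB = 5,093,000,000,000 bytes
1 TiB = 1,099,511,627,776 bytes
5,093,000,000,000 / 1,099,511,627,776 = 4.63 TiB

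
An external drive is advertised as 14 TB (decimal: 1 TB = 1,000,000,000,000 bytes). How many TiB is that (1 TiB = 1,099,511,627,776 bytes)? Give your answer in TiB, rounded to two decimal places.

12.73 TiB

14 TB = 14 × 10^12 bytes = 14,000,000,000,000 bytes
1 TiB = 1,099,511,627,776 bytes
14,000,000,000,000 / 1,099,511,627,776 = 12.73 TiB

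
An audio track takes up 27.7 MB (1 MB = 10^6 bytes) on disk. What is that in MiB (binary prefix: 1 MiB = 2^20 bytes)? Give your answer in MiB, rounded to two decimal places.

27.7 MB = 27.7 × 10^6 bytes = 27,700,000 bytes
1 MiB = 2^20 bytes = 1,048,576 bytes
27,700,000 / 1,048,576 = 26.42 MiB

26.42 MiB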